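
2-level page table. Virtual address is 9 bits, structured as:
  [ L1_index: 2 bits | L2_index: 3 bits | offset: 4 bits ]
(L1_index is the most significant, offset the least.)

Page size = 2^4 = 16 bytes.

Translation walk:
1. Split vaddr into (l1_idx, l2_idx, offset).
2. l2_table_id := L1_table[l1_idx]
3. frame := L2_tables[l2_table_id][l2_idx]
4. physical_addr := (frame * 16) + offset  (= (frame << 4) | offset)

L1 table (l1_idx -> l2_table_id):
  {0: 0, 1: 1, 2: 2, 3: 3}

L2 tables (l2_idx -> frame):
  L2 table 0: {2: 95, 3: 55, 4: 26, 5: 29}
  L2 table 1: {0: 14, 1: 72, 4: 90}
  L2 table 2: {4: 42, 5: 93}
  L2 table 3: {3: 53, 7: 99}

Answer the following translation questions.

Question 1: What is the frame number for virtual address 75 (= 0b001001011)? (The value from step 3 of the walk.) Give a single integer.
vaddr = 75: l1_idx=0, l2_idx=4
L1[0] = 0; L2[0][4] = 26

Answer: 26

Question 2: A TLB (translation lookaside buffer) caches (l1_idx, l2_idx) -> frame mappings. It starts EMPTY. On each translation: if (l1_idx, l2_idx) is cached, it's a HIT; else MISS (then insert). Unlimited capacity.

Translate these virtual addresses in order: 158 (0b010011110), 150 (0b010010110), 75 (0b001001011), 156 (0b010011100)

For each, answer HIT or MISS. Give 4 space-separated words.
Answer: MISS HIT MISS HIT

Derivation:
vaddr=158: (1,1) not in TLB -> MISS, insert
vaddr=150: (1,1) in TLB -> HIT
vaddr=75: (0,4) not in TLB -> MISS, insert
vaddr=156: (1,1) in TLB -> HIT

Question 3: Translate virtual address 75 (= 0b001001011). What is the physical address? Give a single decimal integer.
vaddr = 75 = 0b001001011
Split: l1_idx=0, l2_idx=4, offset=11
L1[0] = 0
L2[0][4] = 26
paddr = 26 * 16 + 11 = 427

Answer: 427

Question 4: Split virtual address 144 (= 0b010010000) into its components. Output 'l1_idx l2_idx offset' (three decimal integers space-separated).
Answer: 1 1 0

Derivation:
vaddr = 144 = 0b010010000
  top 2 bits -> l1_idx = 1
  next 3 bits -> l2_idx = 1
  bottom 4 bits -> offset = 0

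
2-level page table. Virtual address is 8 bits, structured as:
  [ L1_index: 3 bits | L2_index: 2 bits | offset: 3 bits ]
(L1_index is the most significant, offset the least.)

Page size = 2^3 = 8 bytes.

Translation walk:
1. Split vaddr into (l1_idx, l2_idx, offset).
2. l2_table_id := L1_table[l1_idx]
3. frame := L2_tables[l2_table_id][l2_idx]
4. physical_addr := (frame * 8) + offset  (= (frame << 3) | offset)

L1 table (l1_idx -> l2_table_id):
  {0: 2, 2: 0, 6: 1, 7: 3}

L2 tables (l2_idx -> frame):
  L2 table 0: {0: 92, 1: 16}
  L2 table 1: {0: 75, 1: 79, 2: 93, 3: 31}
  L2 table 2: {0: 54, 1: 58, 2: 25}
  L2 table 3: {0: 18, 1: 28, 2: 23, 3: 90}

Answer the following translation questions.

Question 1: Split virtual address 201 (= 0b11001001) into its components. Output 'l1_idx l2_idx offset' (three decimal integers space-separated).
vaddr = 201 = 0b11001001
  top 3 bits -> l1_idx = 6
  next 2 bits -> l2_idx = 1
  bottom 3 bits -> offset = 1

Answer: 6 1 1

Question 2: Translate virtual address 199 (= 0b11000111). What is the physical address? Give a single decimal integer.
vaddr = 199 = 0b11000111
Split: l1_idx=6, l2_idx=0, offset=7
L1[6] = 1
L2[1][0] = 75
paddr = 75 * 8 + 7 = 607

Answer: 607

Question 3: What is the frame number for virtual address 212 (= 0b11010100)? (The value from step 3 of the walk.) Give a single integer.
Answer: 93

Derivation:
vaddr = 212: l1_idx=6, l2_idx=2
L1[6] = 1; L2[1][2] = 93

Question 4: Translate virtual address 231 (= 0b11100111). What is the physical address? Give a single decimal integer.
Answer: 151

Derivation:
vaddr = 231 = 0b11100111
Split: l1_idx=7, l2_idx=0, offset=7
L1[7] = 3
L2[3][0] = 18
paddr = 18 * 8 + 7 = 151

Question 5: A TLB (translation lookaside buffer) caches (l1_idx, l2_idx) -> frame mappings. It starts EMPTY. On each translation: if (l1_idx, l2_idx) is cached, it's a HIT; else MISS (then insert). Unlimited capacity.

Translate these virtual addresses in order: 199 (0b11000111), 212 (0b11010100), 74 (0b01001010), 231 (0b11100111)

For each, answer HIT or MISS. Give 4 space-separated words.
Answer: MISS MISS MISS MISS

Derivation:
vaddr=199: (6,0) not in TLB -> MISS, insert
vaddr=212: (6,2) not in TLB -> MISS, insert
vaddr=74: (2,1) not in TLB -> MISS, insert
vaddr=231: (7,0) not in TLB -> MISS, insert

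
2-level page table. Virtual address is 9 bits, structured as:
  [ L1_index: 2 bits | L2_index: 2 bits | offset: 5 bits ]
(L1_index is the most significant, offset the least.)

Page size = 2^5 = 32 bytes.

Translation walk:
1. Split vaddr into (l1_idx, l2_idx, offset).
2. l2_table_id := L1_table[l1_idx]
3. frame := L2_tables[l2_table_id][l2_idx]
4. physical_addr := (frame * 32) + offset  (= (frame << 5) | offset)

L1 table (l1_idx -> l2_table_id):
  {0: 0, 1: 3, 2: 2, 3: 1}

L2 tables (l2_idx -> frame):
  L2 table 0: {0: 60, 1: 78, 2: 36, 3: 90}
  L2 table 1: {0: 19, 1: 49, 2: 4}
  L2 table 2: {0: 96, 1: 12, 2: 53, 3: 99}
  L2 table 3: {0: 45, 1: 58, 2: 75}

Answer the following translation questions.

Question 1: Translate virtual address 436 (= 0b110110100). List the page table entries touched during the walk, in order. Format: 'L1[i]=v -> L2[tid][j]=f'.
vaddr = 436 = 0b110110100
Split: l1_idx=3, l2_idx=1, offset=20

Answer: L1[3]=1 -> L2[1][1]=49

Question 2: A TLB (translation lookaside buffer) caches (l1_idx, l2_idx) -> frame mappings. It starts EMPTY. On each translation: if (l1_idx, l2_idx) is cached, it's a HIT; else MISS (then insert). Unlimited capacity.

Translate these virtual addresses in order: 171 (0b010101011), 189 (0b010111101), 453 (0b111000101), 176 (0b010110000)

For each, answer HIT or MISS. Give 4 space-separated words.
Answer: MISS HIT MISS HIT

Derivation:
vaddr=171: (1,1) not in TLB -> MISS, insert
vaddr=189: (1,1) in TLB -> HIT
vaddr=453: (3,2) not in TLB -> MISS, insert
vaddr=176: (1,1) in TLB -> HIT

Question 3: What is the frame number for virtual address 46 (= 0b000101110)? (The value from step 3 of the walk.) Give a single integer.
vaddr = 46: l1_idx=0, l2_idx=1
L1[0] = 0; L2[0][1] = 78

Answer: 78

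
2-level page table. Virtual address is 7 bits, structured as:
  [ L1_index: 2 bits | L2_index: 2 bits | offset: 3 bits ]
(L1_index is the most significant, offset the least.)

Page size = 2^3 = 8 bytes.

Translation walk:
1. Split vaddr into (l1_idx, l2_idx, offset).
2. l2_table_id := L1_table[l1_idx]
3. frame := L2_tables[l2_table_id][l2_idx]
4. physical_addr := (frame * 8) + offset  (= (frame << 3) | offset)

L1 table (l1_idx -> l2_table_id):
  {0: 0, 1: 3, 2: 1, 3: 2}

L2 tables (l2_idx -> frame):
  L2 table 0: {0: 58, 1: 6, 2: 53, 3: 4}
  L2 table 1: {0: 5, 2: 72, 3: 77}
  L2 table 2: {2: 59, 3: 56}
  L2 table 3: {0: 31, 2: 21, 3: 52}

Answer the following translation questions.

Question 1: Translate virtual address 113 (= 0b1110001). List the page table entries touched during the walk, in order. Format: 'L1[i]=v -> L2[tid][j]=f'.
Answer: L1[3]=2 -> L2[2][2]=59

Derivation:
vaddr = 113 = 0b1110001
Split: l1_idx=3, l2_idx=2, offset=1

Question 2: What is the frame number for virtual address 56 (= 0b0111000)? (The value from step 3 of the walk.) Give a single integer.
vaddr = 56: l1_idx=1, l2_idx=3
L1[1] = 3; L2[3][3] = 52

Answer: 52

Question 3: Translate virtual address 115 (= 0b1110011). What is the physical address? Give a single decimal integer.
Answer: 475

Derivation:
vaddr = 115 = 0b1110011
Split: l1_idx=3, l2_idx=2, offset=3
L1[3] = 2
L2[2][2] = 59
paddr = 59 * 8 + 3 = 475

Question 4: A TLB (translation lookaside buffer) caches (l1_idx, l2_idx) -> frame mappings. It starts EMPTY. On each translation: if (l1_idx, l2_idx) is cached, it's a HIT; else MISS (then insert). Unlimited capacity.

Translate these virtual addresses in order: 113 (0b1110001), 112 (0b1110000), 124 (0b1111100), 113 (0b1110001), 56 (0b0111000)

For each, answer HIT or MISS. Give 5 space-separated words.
Answer: MISS HIT MISS HIT MISS

Derivation:
vaddr=113: (3,2) not in TLB -> MISS, insert
vaddr=112: (3,2) in TLB -> HIT
vaddr=124: (3,3) not in TLB -> MISS, insert
vaddr=113: (3,2) in TLB -> HIT
vaddr=56: (1,3) not in TLB -> MISS, insert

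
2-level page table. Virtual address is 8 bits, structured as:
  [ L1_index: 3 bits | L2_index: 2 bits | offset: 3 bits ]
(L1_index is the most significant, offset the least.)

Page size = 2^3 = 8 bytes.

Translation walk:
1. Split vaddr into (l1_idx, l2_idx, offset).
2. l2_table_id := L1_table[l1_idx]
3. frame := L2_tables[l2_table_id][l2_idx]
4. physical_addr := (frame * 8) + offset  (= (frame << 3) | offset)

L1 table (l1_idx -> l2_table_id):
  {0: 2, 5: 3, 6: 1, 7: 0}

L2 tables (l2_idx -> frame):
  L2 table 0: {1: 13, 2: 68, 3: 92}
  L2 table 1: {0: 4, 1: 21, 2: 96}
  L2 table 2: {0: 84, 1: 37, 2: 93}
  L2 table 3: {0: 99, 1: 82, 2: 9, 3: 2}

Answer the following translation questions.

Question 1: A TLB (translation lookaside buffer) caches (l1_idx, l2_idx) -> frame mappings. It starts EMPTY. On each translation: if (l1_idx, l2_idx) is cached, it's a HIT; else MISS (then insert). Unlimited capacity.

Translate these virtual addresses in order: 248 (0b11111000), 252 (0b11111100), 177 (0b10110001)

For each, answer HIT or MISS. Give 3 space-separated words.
Answer: MISS HIT MISS

Derivation:
vaddr=248: (7,3) not in TLB -> MISS, insert
vaddr=252: (7,3) in TLB -> HIT
vaddr=177: (5,2) not in TLB -> MISS, insert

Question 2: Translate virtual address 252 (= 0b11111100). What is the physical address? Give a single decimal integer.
Answer: 740

Derivation:
vaddr = 252 = 0b11111100
Split: l1_idx=7, l2_idx=3, offset=4
L1[7] = 0
L2[0][3] = 92
paddr = 92 * 8 + 4 = 740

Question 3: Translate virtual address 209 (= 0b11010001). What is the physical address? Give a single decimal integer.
vaddr = 209 = 0b11010001
Split: l1_idx=6, l2_idx=2, offset=1
L1[6] = 1
L2[1][2] = 96
paddr = 96 * 8 + 1 = 769

Answer: 769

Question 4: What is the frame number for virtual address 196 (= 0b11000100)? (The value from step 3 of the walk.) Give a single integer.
Answer: 4

Derivation:
vaddr = 196: l1_idx=6, l2_idx=0
L1[6] = 1; L2[1][0] = 4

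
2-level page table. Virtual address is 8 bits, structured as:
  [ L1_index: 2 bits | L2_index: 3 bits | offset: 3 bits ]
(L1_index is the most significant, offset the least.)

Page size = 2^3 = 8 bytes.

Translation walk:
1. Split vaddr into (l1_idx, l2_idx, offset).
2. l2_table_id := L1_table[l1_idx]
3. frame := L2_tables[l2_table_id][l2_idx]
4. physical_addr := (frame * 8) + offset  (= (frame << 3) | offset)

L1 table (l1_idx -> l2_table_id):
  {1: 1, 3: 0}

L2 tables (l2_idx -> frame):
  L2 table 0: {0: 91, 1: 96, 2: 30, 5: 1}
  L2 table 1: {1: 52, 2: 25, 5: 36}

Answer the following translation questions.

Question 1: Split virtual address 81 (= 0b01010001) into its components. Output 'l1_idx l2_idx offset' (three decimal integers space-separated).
Answer: 1 2 1

Derivation:
vaddr = 81 = 0b01010001
  top 2 bits -> l1_idx = 1
  next 3 bits -> l2_idx = 2
  bottom 3 bits -> offset = 1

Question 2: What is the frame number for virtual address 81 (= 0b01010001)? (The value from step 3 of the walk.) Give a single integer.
vaddr = 81: l1_idx=1, l2_idx=2
L1[1] = 1; L2[1][2] = 25

Answer: 25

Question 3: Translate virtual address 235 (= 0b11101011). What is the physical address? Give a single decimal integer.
Answer: 11

Derivation:
vaddr = 235 = 0b11101011
Split: l1_idx=3, l2_idx=5, offset=3
L1[3] = 0
L2[0][5] = 1
paddr = 1 * 8 + 3 = 11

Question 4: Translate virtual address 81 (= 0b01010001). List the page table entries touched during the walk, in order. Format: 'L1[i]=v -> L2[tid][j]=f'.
vaddr = 81 = 0b01010001
Split: l1_idx=1, l2_idx=2, offset=1

Answer: L1[1]=1 -> L2[1][2]=25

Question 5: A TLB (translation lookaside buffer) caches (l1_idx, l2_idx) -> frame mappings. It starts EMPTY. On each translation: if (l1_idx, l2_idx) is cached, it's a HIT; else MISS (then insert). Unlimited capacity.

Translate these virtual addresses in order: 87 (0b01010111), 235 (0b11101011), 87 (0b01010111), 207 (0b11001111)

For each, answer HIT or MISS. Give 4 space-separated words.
vaddr=87: (1,2) not in TLB -> MISS, insert
vaddr=235: (3,5) not in TLB -> MISS, insert
vaddr=87: (1,2) in TLB -> HIT
vaddr=207: (3,1) not in TLB -> MISS, insert

Answer: MISS MISS HIT MISS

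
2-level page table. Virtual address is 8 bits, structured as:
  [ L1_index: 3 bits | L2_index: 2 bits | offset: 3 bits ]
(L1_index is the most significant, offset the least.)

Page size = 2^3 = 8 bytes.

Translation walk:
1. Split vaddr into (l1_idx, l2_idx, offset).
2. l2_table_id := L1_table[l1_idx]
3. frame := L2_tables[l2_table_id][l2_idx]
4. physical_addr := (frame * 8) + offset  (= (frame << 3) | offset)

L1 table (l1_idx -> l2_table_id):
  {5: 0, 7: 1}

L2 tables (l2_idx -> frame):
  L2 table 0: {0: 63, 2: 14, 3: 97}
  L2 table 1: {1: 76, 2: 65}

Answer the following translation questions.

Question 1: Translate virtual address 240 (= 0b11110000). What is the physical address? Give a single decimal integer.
Answer: 520

Derivation:
vaddr = 240 = 0b11110000
Split: l1_idx=7, l2_idx=2, offset=0
L1[7] = 1
L2[1][2] = 65
paddr = 65 * 8 + 0 = 520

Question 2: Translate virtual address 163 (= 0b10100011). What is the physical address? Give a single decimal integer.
vaddr = 163 = 0b10100011
Split: l1_idx=5, l2_idx=0, offset=3
L1[5] = 0
L2[0][0] = 63
paddr = 63 * 8 + 3 = 507

Answer: 507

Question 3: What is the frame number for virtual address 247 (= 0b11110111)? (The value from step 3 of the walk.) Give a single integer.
vaddr = 247: l1_idx=7, l2_idx=2
L1[7] = 1; L2[1][2] = 65

Answer: 65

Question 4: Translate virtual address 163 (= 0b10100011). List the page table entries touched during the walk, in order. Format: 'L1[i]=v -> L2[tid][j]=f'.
vaddr = 163 = 0b10100011
Split: l1_idx=5, l2_idx=0, offset=3

Answer: L1[5]=0 -> L2[0][0]=63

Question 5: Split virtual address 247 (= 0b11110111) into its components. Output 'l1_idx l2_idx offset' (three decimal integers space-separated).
Answer: 7 2 7

Derivation:
vaddr = 247 = 0b11110111
  top 3 bits -> l1_idx = 7
  next 2 bits -> l2_idx = 2
  bottom 3 bits -> offset = 7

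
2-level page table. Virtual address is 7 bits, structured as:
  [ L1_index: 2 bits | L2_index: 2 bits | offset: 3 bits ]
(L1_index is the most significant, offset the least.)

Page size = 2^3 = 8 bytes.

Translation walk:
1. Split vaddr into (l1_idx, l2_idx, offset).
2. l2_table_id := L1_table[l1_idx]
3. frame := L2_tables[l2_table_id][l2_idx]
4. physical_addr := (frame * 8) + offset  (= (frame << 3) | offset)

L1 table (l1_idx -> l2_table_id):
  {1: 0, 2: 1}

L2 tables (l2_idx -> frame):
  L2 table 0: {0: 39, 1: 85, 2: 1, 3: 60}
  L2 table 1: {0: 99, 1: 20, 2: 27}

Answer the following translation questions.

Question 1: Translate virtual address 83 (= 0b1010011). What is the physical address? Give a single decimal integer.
Answer: 219

Derivation:
vaddr = 83 = 0b1010011
Split: l1_idx=2, l2_idx=2, offset=3
L1[2] = 1
L2[1][2] = 27
paddr = 27 * 8 + 3 = 219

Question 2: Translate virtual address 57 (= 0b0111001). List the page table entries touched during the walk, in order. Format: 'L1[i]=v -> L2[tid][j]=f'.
Answer: L1[1]=0 -> L2[0][3]=60

Derivation:
vaddr = 57 = 0b0111001
Split: l1_idx=1, l2_idx=3, offset=1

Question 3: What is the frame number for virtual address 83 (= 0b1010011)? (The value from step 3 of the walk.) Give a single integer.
Answer: 27

Derivation:
vaddr = 83: l1_idx=2, l2_idx=2
L1[2] = 1; L2[1][2] = 27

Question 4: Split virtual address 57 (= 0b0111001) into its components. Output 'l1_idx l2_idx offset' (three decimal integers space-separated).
Answer: 1 3 1

Derivation:
vaddr = 57 = 0b0111001
  top 2 bits -> l1_idx = 1
  next 2 bits -> l2_idx = 3
  bottom 3 bits -> offset = 1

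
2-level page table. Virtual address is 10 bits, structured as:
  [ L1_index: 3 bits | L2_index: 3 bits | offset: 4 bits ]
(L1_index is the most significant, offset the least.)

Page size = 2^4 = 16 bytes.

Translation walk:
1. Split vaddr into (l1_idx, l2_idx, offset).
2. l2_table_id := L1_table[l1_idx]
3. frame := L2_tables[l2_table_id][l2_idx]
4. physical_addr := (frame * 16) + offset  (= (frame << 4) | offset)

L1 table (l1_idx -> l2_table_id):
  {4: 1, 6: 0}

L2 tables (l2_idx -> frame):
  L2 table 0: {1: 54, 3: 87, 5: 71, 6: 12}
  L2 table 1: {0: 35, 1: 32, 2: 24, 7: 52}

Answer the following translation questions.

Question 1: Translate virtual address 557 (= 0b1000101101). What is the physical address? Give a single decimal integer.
Answer: 397

Derivation:
vaddr = 557 = 0b1000101101
Split: l1_idx=4, l2_idx=2, offset=13
L1[4] = 1
L2[1][2] = 24
paddr = 24 * 16 + 13 = 397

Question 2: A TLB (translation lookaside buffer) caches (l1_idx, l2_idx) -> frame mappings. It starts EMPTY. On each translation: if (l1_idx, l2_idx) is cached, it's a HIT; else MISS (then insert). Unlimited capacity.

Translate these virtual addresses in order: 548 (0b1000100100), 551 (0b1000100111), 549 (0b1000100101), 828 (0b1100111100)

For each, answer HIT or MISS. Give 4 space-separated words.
Answer: MISS HIT HIT MISS

Derivation:
vaddr=548: (4,2) not in TLB -> MISS, insert
vaddr=551: (4,2) in TLB -> HIT
vaddr=549: (4,2) in TLB -> HIT
vaddr=828: (6,3) not in TLB -> MISS, insert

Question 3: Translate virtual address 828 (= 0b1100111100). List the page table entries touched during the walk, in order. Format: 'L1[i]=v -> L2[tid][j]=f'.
Answer: L1[6]=0 -> L2[0][3]=87

Derivation:
vaddr = 828 = 0b1100111100
Split: l1_idx=6, l2_idx=3, offset=12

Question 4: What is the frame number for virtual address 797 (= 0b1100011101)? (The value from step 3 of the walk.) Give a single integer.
Answer: 54

Derivation:
vaddr = 797: l1_idx=6, l2_idx=1
L1[6] = 0; L2[0][1] = 54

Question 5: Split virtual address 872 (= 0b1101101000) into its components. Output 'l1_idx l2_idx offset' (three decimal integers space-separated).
Answer: 6 6 8

Derivation:
vaddr = 872 = 0b1101101000
  top 3 bits -> l1_idx = 6
  next 3 bits -> l2_idx = 6
  bottom 4 bits -> offset = 8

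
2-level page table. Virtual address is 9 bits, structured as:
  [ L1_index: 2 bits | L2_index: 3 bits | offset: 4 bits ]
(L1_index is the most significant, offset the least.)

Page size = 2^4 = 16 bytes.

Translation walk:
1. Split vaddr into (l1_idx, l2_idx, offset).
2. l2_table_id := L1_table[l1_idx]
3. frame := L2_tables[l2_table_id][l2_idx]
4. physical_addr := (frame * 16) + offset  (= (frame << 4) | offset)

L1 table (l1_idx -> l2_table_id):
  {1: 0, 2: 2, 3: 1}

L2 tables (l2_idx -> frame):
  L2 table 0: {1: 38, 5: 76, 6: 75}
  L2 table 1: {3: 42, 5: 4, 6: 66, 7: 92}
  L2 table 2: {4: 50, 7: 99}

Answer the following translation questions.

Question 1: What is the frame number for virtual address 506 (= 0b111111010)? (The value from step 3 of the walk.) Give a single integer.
Answer: 92

Derivation:
vaddr = 506: l1_idx=3, l2_idx=7
L1[3] = 1; L2[1][7] = 92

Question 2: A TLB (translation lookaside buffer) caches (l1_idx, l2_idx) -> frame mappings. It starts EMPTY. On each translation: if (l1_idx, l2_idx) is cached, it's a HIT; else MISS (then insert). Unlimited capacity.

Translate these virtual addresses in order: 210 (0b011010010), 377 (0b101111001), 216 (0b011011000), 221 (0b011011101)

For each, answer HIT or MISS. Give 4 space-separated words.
vaddr=210: (1,5) not in TLB -> MISS, insert
vaddr=377: (2,7) not in TLB -> MISS, insert
vaddr=216: (1,5) in TLB -> HIT
vaddr=221: (1,5) in TLB -> HIT

Answer: MISS MISS HIT HIT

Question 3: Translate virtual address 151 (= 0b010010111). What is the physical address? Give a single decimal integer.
Answer: 615

Derivation:
vaddr = 151 = 0b010010111
Split: l1_idx=1, l2_idx=1, offset=7
L1[1] = 0
L2[0][1] = 38
paddr = 38 * 16 + 7 = 615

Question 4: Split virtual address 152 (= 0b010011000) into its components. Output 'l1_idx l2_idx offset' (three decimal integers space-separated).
Answer: 1 1 8

Derivation:
vaddr = 152 = 0b010011000
  top 2 bits -> l1_idx = 1
  next 3 bits -> l2_idx = 1
  bottom 4 bits -> offset = 8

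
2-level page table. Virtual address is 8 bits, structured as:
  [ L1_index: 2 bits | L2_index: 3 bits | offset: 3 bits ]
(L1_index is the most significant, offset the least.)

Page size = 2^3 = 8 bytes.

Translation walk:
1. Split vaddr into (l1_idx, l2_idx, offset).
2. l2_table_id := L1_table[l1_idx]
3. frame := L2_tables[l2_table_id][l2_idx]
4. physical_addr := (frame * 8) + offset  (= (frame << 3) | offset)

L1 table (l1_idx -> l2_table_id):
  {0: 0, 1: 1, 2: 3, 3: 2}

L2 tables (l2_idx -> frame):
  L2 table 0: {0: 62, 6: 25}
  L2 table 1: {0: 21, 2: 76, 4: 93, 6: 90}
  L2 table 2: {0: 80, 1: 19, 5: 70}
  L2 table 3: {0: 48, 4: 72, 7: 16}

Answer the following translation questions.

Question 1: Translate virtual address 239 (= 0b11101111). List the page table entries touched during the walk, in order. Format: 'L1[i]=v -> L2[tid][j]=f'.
Answer: L1[3]=2 -> L2[2][5]=70

Derivation:
vaddr = 239 = 0b11101111
Split: l1_idx=3, l2_idx=5, offset=7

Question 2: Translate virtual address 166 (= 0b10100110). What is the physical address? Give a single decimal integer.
Answer: 582

Derivation:
vaddr = 166 = 0b10100110
Split: l1_idx=2, l2_idx=4, offset=6
L1[2] = 3
L2[3][4] = 72
paddr = 72 * 8 + 6 = 582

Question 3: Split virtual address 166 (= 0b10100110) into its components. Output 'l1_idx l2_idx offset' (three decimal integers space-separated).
vaddr = 166 = 0b10100110
  top 2 bits -> l1_idx = 2
  next 3 bits -> l2_idx = 4
  bottom 3 bits -> offset = 6

Answer: 2 4 6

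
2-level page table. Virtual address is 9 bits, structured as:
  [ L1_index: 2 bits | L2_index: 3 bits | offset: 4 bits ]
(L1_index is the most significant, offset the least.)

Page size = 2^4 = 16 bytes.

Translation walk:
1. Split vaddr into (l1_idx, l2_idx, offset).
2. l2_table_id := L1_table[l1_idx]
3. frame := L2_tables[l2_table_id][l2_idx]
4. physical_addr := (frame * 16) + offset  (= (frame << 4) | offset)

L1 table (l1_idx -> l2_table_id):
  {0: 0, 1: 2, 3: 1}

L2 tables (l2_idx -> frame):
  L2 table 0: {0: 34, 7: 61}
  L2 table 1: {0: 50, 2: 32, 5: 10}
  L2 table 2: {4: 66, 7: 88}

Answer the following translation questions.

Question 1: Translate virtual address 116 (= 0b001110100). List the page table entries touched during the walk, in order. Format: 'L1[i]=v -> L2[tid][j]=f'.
Answer: L1[0]=0 -> L2[0][7]=61

Derivation:
vaddr = 116 = 0b001110100
Split: l1_idx=0, l2_idx=7, offset=4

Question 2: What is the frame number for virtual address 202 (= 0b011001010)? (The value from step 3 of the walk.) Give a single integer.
Answer: 66

Derivation:
vaddr = 202: l1_idx=1, l2_idx=4
L1[1] = 2; L2[2][4] = 66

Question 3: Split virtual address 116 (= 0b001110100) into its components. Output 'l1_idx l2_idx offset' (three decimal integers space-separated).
Answer: 0 7 4

Derivation:
vaddr = 116 = 0b001110100
  top 2 bits -> l1_idx = 0
  next 3 bits -> l2_idx = 7
  bottom 4 bits -> offset = 4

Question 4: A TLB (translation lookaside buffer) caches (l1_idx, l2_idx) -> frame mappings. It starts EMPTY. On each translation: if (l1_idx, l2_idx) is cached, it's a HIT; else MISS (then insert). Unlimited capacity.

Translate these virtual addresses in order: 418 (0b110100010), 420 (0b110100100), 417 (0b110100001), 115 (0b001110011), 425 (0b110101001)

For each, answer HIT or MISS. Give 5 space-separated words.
Answer: MISS HIT HIT MISS HIT

Derivation:
vaddr=418: (3,2) not in TLB -> MISS, insert
vaddr=420: (3,2) in TLB -> HIT
vaddr=417: (3,2) in TLB -> HIT
vaddr=115: (0,7) not in TLB -> MISS, insert
vaddr=425: (3,2) in TLB -> HIT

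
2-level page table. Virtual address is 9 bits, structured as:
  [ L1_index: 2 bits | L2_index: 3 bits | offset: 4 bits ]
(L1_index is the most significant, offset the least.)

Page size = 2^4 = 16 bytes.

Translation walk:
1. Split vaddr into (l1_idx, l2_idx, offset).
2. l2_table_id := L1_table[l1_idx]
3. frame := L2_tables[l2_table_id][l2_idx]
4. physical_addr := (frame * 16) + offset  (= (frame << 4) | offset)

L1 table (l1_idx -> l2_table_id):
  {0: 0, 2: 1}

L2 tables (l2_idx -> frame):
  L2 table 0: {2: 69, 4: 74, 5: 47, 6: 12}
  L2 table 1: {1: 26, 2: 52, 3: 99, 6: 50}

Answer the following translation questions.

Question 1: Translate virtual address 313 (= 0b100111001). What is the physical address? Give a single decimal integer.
Answer: 1593

Derivation:
vaddr = 313 = 0b100111001
Split: l1_idx=2, l2_idx=3, offset=9
L1[2] = 1
L2[1][3] = 99
paddr = 99 * 16 + 9 = 1593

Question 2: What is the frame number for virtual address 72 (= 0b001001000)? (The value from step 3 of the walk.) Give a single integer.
Answer: 74

Derivation:
vaddr = 72: l1_idx=0, l2_idx=4
L1[0] = 0; L2[0][4] = 74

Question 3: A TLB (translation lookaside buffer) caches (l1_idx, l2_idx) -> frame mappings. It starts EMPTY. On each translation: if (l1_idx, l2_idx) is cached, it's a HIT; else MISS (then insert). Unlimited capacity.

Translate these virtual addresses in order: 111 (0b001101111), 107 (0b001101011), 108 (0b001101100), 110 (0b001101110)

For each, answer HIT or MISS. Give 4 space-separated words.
vaddr=111: (0,6) not in TLB -> MISS, insert
vaddr=107: (0,6) in TLB -> HIT
vaddr=108: (0,6) in TLB -> HIT
vaddr=110: (0,6) in TLB -> HIT

Answer: MISS HIT HIT HIT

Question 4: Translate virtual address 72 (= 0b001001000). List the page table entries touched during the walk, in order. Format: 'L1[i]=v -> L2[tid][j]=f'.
vaddr = 72 = 0b001001000
Split: l1_idx=0, l2_idx=4, offset=8

Answer: L1[0]=0 -> L2[0][4]=74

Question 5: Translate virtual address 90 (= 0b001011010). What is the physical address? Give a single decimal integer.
vaddr = 90 = 0b001011010
Split: l1_idx=0, l2_idx=5, offset=10
L1[0] = 0
L2[0][5] = 47
paddr = 47 * 16 + 10 = 762

Answer: 762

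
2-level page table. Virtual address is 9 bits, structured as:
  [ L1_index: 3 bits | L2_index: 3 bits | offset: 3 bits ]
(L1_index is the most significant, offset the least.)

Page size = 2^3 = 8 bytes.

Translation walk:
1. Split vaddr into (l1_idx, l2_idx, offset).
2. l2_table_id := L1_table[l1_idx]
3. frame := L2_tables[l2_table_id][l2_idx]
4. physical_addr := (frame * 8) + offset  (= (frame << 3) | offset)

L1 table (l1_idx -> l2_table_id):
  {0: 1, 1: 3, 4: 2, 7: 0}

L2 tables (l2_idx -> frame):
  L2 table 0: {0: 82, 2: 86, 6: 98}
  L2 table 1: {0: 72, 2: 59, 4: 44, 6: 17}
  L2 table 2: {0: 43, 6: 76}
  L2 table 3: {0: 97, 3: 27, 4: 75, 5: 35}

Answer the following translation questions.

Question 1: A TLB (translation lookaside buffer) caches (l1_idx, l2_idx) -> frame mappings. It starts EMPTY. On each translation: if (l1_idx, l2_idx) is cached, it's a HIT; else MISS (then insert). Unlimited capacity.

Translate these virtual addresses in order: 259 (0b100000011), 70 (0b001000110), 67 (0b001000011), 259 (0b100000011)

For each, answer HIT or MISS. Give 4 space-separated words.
Answer: MISS MISS HIT HIT

Derivation:
vaddr=259: (4,0) not in TLB -> MISS, insert
vaddr=70: (1,0) not in TLB -> MISS, insert
vaddr=67: (1,0) in TLB -> HIT
vaddr=259: (4,0) in TLB -> HIT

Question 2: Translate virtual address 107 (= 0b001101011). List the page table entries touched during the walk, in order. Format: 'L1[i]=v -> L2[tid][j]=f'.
Answer: L1[1]=3 -> L2[3][5]=35

Derivation:
vaddr = 107 = 0b001101011
Split: l1_idx=1, l2_idx=5, offset=3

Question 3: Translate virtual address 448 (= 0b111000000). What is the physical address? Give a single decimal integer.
vaddr = 448 = 0b111000000
Split: l1_idx=7, l2_idx=0, offset=0
L1[7] = 0
L2[0][0] = 82
paddr = 82 * 8 + 0 = 656

Answer: 656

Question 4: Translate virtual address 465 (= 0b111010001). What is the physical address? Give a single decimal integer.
vaddr = 465 = 0b111010001
Split: l1_idx=7, l2_idx=2, offset=1
L1[7] = 0
L2[0][2] = 86
paddr = 86 * 8 + 1 = 689

Answer: 689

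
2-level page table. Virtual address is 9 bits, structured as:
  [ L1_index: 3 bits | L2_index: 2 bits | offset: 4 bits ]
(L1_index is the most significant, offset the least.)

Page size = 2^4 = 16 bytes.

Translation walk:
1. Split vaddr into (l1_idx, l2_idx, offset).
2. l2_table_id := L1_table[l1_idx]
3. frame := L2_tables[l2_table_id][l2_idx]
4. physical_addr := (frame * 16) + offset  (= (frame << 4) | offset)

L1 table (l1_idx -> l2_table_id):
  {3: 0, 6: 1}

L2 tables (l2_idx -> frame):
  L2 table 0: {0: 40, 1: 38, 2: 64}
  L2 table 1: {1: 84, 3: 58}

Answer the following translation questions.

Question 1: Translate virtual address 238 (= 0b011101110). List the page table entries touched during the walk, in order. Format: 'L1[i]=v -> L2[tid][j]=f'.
vaddr = 238 = 0b011101110
Split: l1_idx=3, l2_idx=2, offset=14

Answer: L1[3]=0 -> L2[0][2]=64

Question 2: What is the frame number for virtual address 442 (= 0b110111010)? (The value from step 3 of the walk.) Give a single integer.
vaddr = 442: l1_idx=6, l2_idx=3
L1[6] = 1; L2[1][3] = 58

Answer: 58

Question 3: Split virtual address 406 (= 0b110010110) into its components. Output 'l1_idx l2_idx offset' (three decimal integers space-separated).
vaddr = 406 = 0b110010110
  top 3 bits -> l1_idx = 6
  next 2 bits -> l2_idx = 1
  bottom 4 bits -> offset = 6

Answer: 6 1 6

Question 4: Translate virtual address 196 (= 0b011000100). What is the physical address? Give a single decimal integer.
Answer: 644

Derivation:
vaddr = 196 = 0b011000100
Split: l1_idx=3, l2_idx=0, offset=4
L1[3] = 0
L2[0][0] = 40
paddr = 40 * 16 + 4 = 644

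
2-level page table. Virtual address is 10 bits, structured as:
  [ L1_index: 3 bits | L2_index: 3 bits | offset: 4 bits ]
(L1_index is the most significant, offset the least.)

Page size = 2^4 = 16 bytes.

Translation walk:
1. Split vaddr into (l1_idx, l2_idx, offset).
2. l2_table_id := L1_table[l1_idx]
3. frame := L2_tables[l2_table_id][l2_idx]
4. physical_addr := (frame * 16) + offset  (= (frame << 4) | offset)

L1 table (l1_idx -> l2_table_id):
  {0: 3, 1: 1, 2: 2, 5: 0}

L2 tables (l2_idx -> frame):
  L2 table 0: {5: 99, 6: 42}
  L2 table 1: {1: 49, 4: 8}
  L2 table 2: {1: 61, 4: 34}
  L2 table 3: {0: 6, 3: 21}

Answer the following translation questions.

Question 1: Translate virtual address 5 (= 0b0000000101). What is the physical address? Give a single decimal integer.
vaddr = 5 = 0b0000000101
Split: l1_idx=0, l2_idx=0, offset=5
L1[0] = 3
L2[3][0] = 6
paddr = 6 * 16 + 5 = 101

Answer: 101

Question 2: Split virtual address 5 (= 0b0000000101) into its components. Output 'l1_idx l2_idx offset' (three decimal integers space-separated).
Answer: 0 0 5

Derivation:
vaddr = 5 = 0b0000000101
  top 3 bits -> l1_idx = 0
  next 3 bits -> l2_idx = 0
  bottom 4 bits -> offset = 5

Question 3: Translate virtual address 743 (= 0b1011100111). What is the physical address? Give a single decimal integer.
vaddr = 743 = 0b1011100111
Split: l1_idx=5, l2_idx=6, offset=7
L1[5] = 0
L2[0][6] = 42
paddr = 42 * 16 + 7 = 679

Answer: 679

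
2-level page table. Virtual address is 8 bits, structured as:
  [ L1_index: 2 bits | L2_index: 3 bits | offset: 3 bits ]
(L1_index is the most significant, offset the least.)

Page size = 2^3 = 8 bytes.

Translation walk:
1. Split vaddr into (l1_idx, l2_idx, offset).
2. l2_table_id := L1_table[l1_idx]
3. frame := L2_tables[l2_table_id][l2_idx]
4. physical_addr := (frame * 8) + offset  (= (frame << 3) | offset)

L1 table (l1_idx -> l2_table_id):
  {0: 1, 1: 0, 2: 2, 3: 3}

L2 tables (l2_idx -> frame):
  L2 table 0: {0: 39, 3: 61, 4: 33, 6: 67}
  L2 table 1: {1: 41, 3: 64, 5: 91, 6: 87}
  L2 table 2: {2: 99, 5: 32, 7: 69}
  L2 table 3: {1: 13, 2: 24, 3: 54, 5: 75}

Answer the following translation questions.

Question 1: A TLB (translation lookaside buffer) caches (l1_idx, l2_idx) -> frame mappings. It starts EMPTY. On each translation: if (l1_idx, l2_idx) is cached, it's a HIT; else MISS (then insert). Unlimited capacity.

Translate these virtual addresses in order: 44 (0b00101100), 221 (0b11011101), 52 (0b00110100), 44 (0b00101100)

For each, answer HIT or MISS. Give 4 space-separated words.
vaddr=44: (0,5) not in TLB -> MISS, insert
vaddr=221: (3,3) not in TLB -> MISS, insert
vaddr=52: (0,6) not in TLB -> MISS, insert
vaddr=44: (0,5) in TLB -> HIT

Answer: MISS MISS MISS HIT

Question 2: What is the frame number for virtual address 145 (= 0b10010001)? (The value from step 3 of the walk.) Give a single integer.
vaddr = 145: l1_idx=2, l2_idx=2
L1[2] = 2; L2[2][2] = 99

Answer: 99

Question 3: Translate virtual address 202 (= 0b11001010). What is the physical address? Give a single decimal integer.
Answer: 106

Derivation:
vaddr = 202 = 0b11001010
Split: l1_idx=3, l2_idx=1, offset=2
L1[3] = 3
L2[3][1] = 13
paddr = 13 * 8 + 2 = 106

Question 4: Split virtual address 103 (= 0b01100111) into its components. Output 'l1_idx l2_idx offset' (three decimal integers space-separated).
Answer: 1 4 7

Derivation:
vaddr = 103 = 0b01100111
  top 2 bits -> l1_idx = 1
  next 3 bits -> l2_idx = 4
  bottom 3 bits -> offset = 7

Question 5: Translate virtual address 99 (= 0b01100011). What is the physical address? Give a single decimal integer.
Answer: 267

Derivation:
vaddr = 99 = 0b01100011
Split: l1_idx=1, l2_idx=4, offset=3
L1[1] = 0
L2[0][4] = 33
paddr = 33 * 8 + 3 = 267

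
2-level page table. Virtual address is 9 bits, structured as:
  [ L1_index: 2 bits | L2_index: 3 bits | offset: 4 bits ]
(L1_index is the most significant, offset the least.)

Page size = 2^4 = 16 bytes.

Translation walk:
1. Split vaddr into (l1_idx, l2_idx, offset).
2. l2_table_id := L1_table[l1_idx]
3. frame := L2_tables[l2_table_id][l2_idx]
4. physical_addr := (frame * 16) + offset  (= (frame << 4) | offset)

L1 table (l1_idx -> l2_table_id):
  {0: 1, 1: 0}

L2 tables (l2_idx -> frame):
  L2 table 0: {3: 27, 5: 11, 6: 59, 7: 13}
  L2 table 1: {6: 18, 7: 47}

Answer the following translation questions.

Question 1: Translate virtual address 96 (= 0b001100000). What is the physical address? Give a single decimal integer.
Answer: 288

Derivation:
vaddr = 96 = 0b001100000
Split: l1_idx=0, l2_idx=6, offset=0
L1[0] = 1
L2[1][6] = 18
paddr = 18 * 16 + 0 = 288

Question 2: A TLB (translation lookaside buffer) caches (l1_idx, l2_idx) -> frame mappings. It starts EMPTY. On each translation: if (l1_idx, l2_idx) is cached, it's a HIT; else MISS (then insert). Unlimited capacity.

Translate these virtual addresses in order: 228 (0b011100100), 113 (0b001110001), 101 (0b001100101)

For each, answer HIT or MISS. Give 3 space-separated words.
Answer: MISS MISS MISS

Derivation:
vaddr=228: (1,6) not in TLB -> MISS, insert
vaddr=113: (0,7) not in TLB -> MISS, insert
vaddr=101: (0,6) not in TLB -> MISS, insert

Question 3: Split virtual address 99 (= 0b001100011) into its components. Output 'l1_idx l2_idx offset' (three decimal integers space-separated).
Answer: 0 6 3

Derivation:
vaddr = 99 = 0b001100011
  top 2 bits -> l1_idx = 0
  next 3 bits -> l2_idx = 6
  bottom 4 bits -> offset = 3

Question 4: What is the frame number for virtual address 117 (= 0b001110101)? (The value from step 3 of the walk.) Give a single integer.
vaddr = 117: l1_idx=0, l2_idx=7
L1[0] = 1; L2[1][7] = 47

Answer: 47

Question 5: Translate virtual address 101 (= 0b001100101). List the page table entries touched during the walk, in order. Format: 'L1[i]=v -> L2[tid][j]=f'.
Answer: L1[0]=1 -> L2[1][6]=18

Derivation:
vaddr = 101 = 0b001100101
Split: l1_idx=0, l2_idx=6, offset=5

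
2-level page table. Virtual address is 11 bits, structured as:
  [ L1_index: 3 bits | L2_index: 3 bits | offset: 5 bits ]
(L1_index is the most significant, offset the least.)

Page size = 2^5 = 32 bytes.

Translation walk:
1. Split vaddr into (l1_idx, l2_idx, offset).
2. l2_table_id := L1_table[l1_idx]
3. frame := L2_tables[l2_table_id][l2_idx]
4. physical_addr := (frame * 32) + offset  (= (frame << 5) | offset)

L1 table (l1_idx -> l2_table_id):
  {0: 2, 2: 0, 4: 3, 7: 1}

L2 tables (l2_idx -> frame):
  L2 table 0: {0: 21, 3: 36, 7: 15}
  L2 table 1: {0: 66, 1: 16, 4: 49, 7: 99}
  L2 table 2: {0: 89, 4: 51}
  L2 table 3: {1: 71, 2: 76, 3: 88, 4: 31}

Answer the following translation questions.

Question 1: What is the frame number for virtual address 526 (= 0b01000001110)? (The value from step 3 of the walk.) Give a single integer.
vaddr = 526: l1_idx=2, l2_idx=0
L1[2] = 0; L2[0][0] = 21

Answer: 21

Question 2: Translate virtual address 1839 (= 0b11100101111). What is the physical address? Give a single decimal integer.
Answer: 527

Derivation:
vaddr = 1839 = 0b11100101111
Split: l1_idx=7, l2_idx=1, offset=15
L1[7] = 1
L2[1][1] = 16
paddr = 16 * 32 + 15 = 527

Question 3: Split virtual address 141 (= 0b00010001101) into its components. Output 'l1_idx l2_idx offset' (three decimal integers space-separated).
Answer: 0 4 13

Derivation:
vaddr = 141 = 0b00010001101
  top 3 bits -> l1_idx = 0
  next 3 bits -> l2_idx = 4
  bottom 5 bits -> offset = 13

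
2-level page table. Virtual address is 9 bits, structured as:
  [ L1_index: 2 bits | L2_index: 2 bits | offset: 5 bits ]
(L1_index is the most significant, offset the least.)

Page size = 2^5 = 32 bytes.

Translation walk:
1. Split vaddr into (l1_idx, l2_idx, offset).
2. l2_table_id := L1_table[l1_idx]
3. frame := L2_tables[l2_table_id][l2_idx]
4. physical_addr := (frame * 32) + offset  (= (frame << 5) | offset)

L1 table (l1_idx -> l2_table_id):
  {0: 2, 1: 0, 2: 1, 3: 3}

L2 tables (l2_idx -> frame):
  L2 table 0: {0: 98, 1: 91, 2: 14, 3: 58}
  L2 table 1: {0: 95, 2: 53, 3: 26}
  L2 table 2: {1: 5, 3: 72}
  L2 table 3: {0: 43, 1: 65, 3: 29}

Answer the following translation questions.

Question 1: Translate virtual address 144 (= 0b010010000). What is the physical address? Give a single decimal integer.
Answer: 3152

Derivation:
vaddr = 144 = 0b010010000
Split: l1_idx=1, l2_idx=0, offset=16
L1[1] = 0
L2[0][0] = 98
paddr = 98 * 32 + 16 = 3152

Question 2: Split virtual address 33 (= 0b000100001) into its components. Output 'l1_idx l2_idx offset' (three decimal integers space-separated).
vaddr = 33 = 0b000100001
  top 2 bits -> l1_idx = 0
  next 2 bits -> l2_idx = 1
  bottom 5 bits -> offset = 1

Answer: 0 1 1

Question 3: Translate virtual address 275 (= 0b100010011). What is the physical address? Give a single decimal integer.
vaddr = 275 = 0b100010011
Split: l1_idx=2, l2_idx=0, offset=19
L1[2] = 1
L2[1][0] = 95
paddr = 95 * 32 + 19 = 3059

Answer: 3059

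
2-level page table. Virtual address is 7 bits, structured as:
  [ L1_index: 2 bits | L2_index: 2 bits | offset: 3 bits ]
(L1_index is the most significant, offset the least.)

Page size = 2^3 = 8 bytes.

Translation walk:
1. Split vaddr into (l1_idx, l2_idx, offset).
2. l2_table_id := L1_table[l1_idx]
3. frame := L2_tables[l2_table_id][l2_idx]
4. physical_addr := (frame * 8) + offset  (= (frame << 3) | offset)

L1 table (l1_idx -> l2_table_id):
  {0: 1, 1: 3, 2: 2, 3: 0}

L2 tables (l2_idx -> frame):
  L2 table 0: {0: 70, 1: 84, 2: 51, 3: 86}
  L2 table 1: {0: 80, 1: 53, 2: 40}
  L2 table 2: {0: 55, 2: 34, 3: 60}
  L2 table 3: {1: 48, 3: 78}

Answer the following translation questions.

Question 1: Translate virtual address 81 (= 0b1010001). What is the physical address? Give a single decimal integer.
vaddr = 81 = 0b1010001
Split: l1_idx=2, l2_idx=2, offset=1
L1[2] = 2
L2[2][2] = 34
paddr = 34 * 8 + 1 = 273

Answer: 273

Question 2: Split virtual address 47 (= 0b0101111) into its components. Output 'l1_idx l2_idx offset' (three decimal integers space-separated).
vaddr = 47 = 0b0101111
  top 2 bits -> l1_idx = 1
  next 2 bits -> l2_idx = 1
  bottom 3 bits -> offset = 7

Answer: 1 1 7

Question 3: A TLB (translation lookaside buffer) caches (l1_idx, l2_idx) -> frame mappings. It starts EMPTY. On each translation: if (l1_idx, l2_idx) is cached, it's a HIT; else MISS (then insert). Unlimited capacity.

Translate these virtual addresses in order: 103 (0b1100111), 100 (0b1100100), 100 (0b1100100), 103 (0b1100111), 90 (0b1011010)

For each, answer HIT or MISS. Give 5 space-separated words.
Answer: MISS HIT HIT HIT MISS

Derivation:
vaddr=103: (3,0) not in TLB -> MISS, insert
vaddr=100: (3,0) in TLB -> HIT
vaddr=100: (3,0) in TLB -> HIT
vaddr=103: (3,0) in TLB -> HIT
vaddr=90: (2,3) not in TLB -> MISS, insert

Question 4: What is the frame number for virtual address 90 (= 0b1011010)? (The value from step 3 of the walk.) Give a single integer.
Answer: 60

Derivation:
vaddr = 90: l1_idx=2, l2_idx=3
L1[2] = 2; L2[2][3] = 60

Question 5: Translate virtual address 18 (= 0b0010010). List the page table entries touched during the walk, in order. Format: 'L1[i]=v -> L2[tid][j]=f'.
Answer: L1[0]=1 -> L2[1][2]=40

Derivation:
vaddr = 18 = 0b0010010
Split: l1_idx=0, l2_idx=2, offset=2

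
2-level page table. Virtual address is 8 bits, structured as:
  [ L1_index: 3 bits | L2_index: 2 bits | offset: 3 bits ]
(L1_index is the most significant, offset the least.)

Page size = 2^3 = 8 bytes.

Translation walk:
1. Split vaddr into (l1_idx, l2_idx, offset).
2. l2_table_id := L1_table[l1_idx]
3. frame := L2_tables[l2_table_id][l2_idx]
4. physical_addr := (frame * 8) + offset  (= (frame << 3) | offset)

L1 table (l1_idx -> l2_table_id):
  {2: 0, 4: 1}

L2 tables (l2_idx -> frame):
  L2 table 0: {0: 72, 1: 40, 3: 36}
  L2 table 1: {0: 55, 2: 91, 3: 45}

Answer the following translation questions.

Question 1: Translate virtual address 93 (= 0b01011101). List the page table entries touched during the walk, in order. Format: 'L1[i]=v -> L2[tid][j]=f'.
vaddr = 93 = 0b01011101
Split: l1_idx=2, l2_idx=3, offset=5

Answer: L1[2]=0 -> L2[0][3]=36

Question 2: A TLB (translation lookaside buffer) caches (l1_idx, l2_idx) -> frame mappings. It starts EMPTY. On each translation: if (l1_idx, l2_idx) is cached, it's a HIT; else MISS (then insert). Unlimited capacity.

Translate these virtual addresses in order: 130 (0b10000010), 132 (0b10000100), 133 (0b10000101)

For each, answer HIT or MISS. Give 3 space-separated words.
vaddr=130: (4,0) not in TLB -> MISS, insert
vaddr=132: (4,0) in TLB -> HIT
vaddr=133: (4,0) in TLB -> HIT

Answer: MISS HIT HIT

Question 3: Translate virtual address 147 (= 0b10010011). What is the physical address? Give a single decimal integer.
Answer: 731

Derivation:
vaddr = 147 = 0b10010011
Split: l1_idx=4, l2_idx=2, offset=3
L1[4] = 1
L2[1][2] = 91
paddr = 91 * 8 + 3 = 731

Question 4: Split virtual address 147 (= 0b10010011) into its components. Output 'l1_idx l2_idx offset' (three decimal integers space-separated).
Answer: 4 2 3

Derivation:
vaddr = 147 = 0b10010011
  top 3 bits -> l1_idx = 4
  next 2 bits -> l2_idx = 2
  bottom 3 bits -> offset = 3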